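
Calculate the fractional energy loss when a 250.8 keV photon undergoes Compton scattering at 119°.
0.4215 (or 42.15%)

Calculate initial and final photon energies:

Initial: E₀ = 250.8 keV → λ₀ = 4.9435 pm
Compton shift: Δλ = 3.6026 pm
Final wavelength: λ' = 8.5462 pm
Final energy: E' = 145.0760 keV

Fractional energy loss:
(E₀ - E')/E₀ = (250.8000 - 145.0760)/250.8000
= 105.7240/250.8000
= 0.4215
= 42.15%

(Intermediate values are shown rounded; full precision is carried through to the final answer.)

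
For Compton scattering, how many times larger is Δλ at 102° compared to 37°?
102° produces the larger shift by a factor of 5.999

Calculate both shifts using Δλ = λ_C(1 - cos θ):

For θ₁ = 37°:
Δλ₁ = 2.4263 × (1 - cos(37°))
Δλ₁ = 2.4263 × 0.2014
Δλ₁ = 0.4886 pm

For θ₂ = 102°:
Δλ₂ = 2.4263 × (1 - cos(102°))
Δλ₂ = 2.4263 × 1.2079
Δλ₂ = 2.9308 pm

The 102° angle produces the larger shift.
Ratio: 2.9308/0.4886 = 5.999

(Intermediate values are shown rounded; full precision is carried through to the final answer.)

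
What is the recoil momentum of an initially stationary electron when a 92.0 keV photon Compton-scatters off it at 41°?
3.3766e-23 kg·m/s

The electron is initially at rest, so by conservation of momentum:
p⃗_e = p⃗₀ − p⃗'  (incident photon momentum minus scattered photon momentum)

Photon momentum magnitudes (p = h/λ = E/c):
λ₀ = hc/E₀ = 13.4765 pm → p₀ = h/λ₀ = 4.9167e-23 kg·m/s
Δλ = λ_C(1 − cos 41°) = 0.5952 pm
λ' = 14.0717 pm → p' = h/λ' = 4.7088e-23 kg·m/s

The scattered photon makes angle θ = 41° with the incident direction, so by the law of cosines:
|p⃗_e|² = p₀² + p'² − 2p₀p'cos θ
|p⃗_e|² = (4.9167e-23)² + (4.7088e-23)² − 2·4.9167e-23·4.7088e-23·cos(41°)
|p⃗_e| = 3.3766e-23 kg·m/s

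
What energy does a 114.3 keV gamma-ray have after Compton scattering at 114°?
86.9428 keV

First convert energy to wavelength:
λ = hc/E, with hc ≈ 1239.842 keV·pm (i.e. 1239.842 eV·nm)

For E = 114.3 keV = 114300 eV:
λ = 1239.842 keV·pm / 114.3 keV
λ = 10.8473 pm

Calculate the Compton shift:
Δλ = λ_C(1 - cos(114°)) = 2.4263 × 1.4067
Δλ = 3.4132 pm

Final wavelength:
λ' = 10.8473 + 3.4132 = 14.2604 pm

Final energy:
E' = hc/λ' = 1239.842 / 14.2604 = 86.9428 keV

(Intermediate values are shown rounded; full precision is carried through to the final answer.)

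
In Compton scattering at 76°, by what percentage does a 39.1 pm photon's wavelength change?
4.7042%

Calculate the Compton shift:
Δλ = λ_C(1 - cos(76°))
Δλ = 2.4263 × (1 - cos(76°))
Δλ = 2.4263 × 0.7581
Δλ = 1.8393 pm

Percentage change:
(Δλ/λ₀) × 100 = (1.8393/39.1) × 100
= 4.7042%

(Intermediate values are shown rounded; full precision is carried through to the final answer.)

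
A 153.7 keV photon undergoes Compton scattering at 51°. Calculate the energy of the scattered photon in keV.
138.2823 keV

First convert energy to wavelength:
λ = hc/E, with hc ≈ 1239.842 keV·pm (i.e. 1239.842 eV·nm)

For E = 153.7 keV = 153700 eV:
λ = 1239.842 keV·pm / 153.7 keV
λ = 8.0666 pm

Calculate the Compton shift:
Δλ = λ_C(1 - cos(51°)) = 2.4263 × 0.3707
Δλ = 0.8994 pm

Final wavelength:
λ' = 8.0666 + 0.8994 = 8.9660 pm

Final energy:
E' = hc/λ' = 1239.842 / 8.9660 = 138.2823 keV

(Intermediate values are shown rounded; full precision is carried through to the final answer.)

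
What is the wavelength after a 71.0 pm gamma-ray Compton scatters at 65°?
72.4009 pm

Using the Compton scattering formula:
λ' = λ + Δλ = λ + λ_C(1 - cos θ)

Given:
- Initial wavelength λ = 71.0 pm
- Scattering angle θ = 65°
- Compton wavelength λ_C ≈ 2.4263 pm

Calculate the shift:
Δλ = 2.4263 × (1 - cos(65°))
Δλ = 2.4263 × 0.5774
Δλ = 1.4009 pm

Final wavelength:
λ' = 71.0 + 1.4009 = 72.4009 pm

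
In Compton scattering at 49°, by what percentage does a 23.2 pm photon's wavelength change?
3.5970%

Calculate the Compton shift:
Δλ = λ_C(1 - cos(49°))
Δλ = 2.4263 × (1 - cos(49°))
Δλ = 2.4263 × 0.3439
Δλ = 0.8345 pm

Percentage change:
(Δλ/λ₀) × 100 = (0.8345/23.2) × 100
= 3.5970%

(Intermediate values are shown rounded; full precision is carried through to the final answer.)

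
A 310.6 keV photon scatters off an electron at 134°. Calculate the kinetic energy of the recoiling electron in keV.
157.5998 keV

By energy conservation: K_e = E_initial - E_final

First find the scattered photon energy:
Initial wavelength: λ = hc/E = 3.9918 pm
Compton shift: Δλ = λ_C(1 - cos(134°)) = 4.1118 pm
Final wavelength: λ' = 3.9918 + 4.1118 = 8.1035 pm
Final photon energy: E' = hc/λ' = 153.0002 keV

Electron kinetic energy:
K_e = E - E' = 310.6000 - 153.0002 = 157.5998 keV

(Intermediate values are shown rounded; full precision is carried through to the final answer.)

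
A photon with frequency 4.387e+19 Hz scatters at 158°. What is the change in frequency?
1.782e+19 Hz (decrease)

Convert frequency to wavelength (c = 299792458 m/s):
λ₀ = c/f₀ = 299792458/4.387e+19 = 6.8336553e-12 m = 6.8337 pm

Calculate Compton shift:
Δλ = λ_C(1 - cos(158°)) = 4.6759 pm

Final wavelength:
λ' = λ₀ + Δλ = 6.8337 + 4.6759 = 11.5096 pm

Final frequency:
f' = c/λ' = 299792458/1.1509601e-11 = 2.6047163e+19 Hz

Frequency shift (decrease):
Δf = f₀ - f' = 4.387e+19 - 2.6047163e+19 = 1.782e+19 Hz

(Intermediate values are shown rounded; full precision is carried through to the final answer.)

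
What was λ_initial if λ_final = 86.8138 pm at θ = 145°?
82.4000 pm

From λ' = λ + Δλ, we have λ = λ' - Δλ

First calculate the Compton shift:
Δλ = λ_C(1 - cos θ)
Δλ = 2.4263 × (1 - cos(145°))
Δλ = 2.4263 × 1.8192
Δλ = 4.4138 pm

Initial wavelength:
λ = λ' - Δλ
λ = 86.8138 - 4.4138
λ = 82.4000 pm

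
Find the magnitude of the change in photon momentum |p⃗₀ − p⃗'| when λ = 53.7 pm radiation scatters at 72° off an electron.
1.4289e-23 kg·m/s

Photon momentum magnitude is p = h/λ.

Initial momentum:
p₀ = h/λ = 6.6261e-34/5.3700e-11 = 1.2339e-23 kg·m/s

After scattering:
λ' = λ + Δλ = 53.7 + 1.6765 = 55.3765 pm
p' = h/λ' = 6.6261e-34/5.5377e-11 = 1.1965e-23 kg·m/s

Momentum is a vector; the scattered photon's direction makes angle θ = 72° with the incident direction. The magnitude of the vector change Δp⃗ = p⃗₀ − p⃗' is found from the law of cosines:
|Δp⃗|² = p₀² + p'² − 2p₀p'cos θ
|Δp⃗|² = (1.2339e-23)² + (1.1965e-23)² − 2·1.2339e-23·1.1965e-23·cos(72°)
|Δp⃗| = 1.4289e-23 kg·m/s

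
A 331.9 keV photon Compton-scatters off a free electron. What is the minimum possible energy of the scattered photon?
144.3656 keV (at θ = 180°)

The scattered photon has minimum energy when its wavelength is maximum, i.e., when the Compton shift Δλ = λ_C(1 − cos θ) is maximum. This occurs at θ = 180° (backscattering), giving Δλ_max = 2λ_C = 4.8526 pm.

Initial wavelength: λ₀ = hc/E₀ = 3.7356 pm
Maximum final wavelength: λ'_max = λ₀ + 2λ_C = 3.7356 + 4.8526 = 8.5882 pm
Minimum final energy: E'_min = hc/λ'_max = 144.3656 keV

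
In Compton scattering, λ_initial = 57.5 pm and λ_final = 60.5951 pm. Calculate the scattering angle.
106.00°

First find the wavelength shift:
Δλ = λ' - λ = 60.5951 - 57.5 = 3.0951 pm

Using Δλ = λ_C(1 - cos θ), with λ_C = h/(m_e·c) ≈ 2.42631024 pm:
cos θ = 1 - Δλ/λ_C
cos θ = 1 - 3.0951/2.42631024
cos θ = -0.275641

θ = arccos(-0.275641)
θ = 106.00°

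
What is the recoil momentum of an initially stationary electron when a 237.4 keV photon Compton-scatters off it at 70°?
1.3079e-22 kg·m/s

The electron is initially at rest, so by conservation of momentum:
p⃗_e = p⃗₀ − p⃗'  (incident photon momentum minus scattered photon momentum)

Photon momentum magnitudes (p = h/λ = E/c):
λ₀ = hc/E₀ = 5.2226 pm → p₀ = h/λ₀ = 1.2687e-22 kg·m/s
Δλ = λ_C(1 − cos 70°) = 1.5965 pm
λ' = 6.8190 pm → p' = h/λ' = 9.7170e-23 kg·m/s

The scattered photon makes angle θ = 70° with the incident direction, so by the law of cosines:
|p⃗_e|² = p₀² + p'² − 2p₀p'cos θ
|p⃗_e|² = (1.2687e-22)² + (9.7170e-23)² − 2·1.2687e-22·9.7170e-23·cos(70°)
|p⃗_e| = 1.3079e-22 kg·m/s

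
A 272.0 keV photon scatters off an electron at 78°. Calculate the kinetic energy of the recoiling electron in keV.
80.6692 keV

By energy conservation: K_e = E_initial - E_final

First find the scattered photon energy:
Initial wavelength: λ = hc/E = 4.5582 pm
Compton shift: Δλ = λ_C(1 - cos(78°)) = 1.9219 pm
Final wavelength: λ' = 4.5582 + 1.9219 = 6.4801 pm
Final photon energy: E' = hc/λ' = 191.3308 keV

Electron kinetic energy:
K_e = E - E' = 272.0000 - 191.3308 = 80.6692 keV

(Intermediate values are shown rounded; full precision is carried through to the final answer.)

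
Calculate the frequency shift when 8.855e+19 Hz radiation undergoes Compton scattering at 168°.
5.192e+19 Hz (decrease)

Convert frequency to wavelength (c = 299792458 m/s):
λ₀ = c/f₀ = 299792458/8.855e+19 = 3.3855726e-12 m = 3.3856 pm

Calculate Compton shift:
Δλ = λ_C(1 - cos(168°)) = 4.7996 pm

Final wavelength:
λ' = λ₀ + Δλ = 3.3856 + 4.7996 = 8.1852 pm

Final frequency:
f' = c/λ' = 299792458/8.1851724e-12 = 3.6626285e+19 Hz

Frequency shift (decrease):
Δf = f₀ - f' = 8.855e+19 - 3.6626285e+19 = 5.192e+19 Hz

(Intermediate values are shown rounded; full precision is carried through to the final answer.)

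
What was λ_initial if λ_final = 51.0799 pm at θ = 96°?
48.4000 pm

From λ' = λ + Δλ, we have λ = λ' - Δλ

First calculate the Compton shift:
Δλ = λ_C(1 - cos θ)
Δλ = 2.4263 × (1 - cos(96°))
Δλ = 2.4263 × 1.1045
Δλ = 2.6799 pm

Initial wavelength:
λ = λ' - Δλ
λ = 51.0799 - 2.6799
λ = 48.4000 pm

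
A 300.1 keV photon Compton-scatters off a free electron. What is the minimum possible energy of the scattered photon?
138.0048 keV (at θ = 180°)

The scattered photon has minimum energy when its wavelength is maximum, i.e., when the Compton shift Δλ = λ_C(1 − cos θ) is maximum. This occurs at θ = 180° (backscattering), giving Δλ_max = 2λ_C = 4.8526 pm.

Initial wavelength: λ₀ = hc/E₀ = 4.1314 pm
Maximum final wavelength: λ'_max = λ₀ + 2λ_C = 4.1314 + 4.8526 = 8.9840 pm
Minimum final energy: E'_min = hc/λ'_max = 138.0048 keV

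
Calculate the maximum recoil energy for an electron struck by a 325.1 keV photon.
182.0360 keV

Maximum energy transfer occurs at θ = 180° (backscattering).

Initial photon: E₀ = 325.1 keV → λ₀ = 3.8137 pm

Maximum Compton shift (at 180°):
Δλ_max = 2λ_C = 2 × 2.4263 = 4.8526 pm

Final wavelength:
λ' = 3.8137 + 4.8526 = 8.6663 pm

Minimum photon energy (maximum energy to electron):
E'_min = hc/λ' = 143.0640 keV

Maximum electron kinetic energy:
K_max = E₀ - E'_min = 325.1000 - 143.0640 = 182.0360 keV

(Intermediate values are shown rounded; full precision is carried through to the final answer.)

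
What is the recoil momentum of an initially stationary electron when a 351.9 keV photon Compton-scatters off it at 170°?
2.6667e-22 kg·m/s

The electron is initially at rest, so by conservation of momentum:
p⃗_e = p⃗₀ − p⃗'  (incident photon momentum minus scattered photon momentum)

Photon momentum magnitudes (p = h/λ = E/c):
λ₀ = hc/E₀ = 3.5233 pm → p₀ = h/λ₀ = 1.8807e-22 kg·m/s
Δλ = λ_C(1 − cos 170°) = 4.8158 pm
λ' = 8.3390 pm → p' = h/λ' = 7.9458e-23 kg·m/s

The scattered photon makes angle θ = 170° with the incident direction, so by the law of cosines:
|p⃗_e|² = p₀² + p'² − 2p₀p'cos θ
|p⃗_e|² = (1.8807e-22)² + (7.9458e-23)² − 2·1.8807e-22·7.9458e-23·cos(170°)
|p⃗_e| = 2.6667e-22 kg·m/s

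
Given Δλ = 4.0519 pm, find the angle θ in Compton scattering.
132.07°

From the Compton formula Δλ = λ_C(1 - cos θ), we can solve for θ:

cos θ = 1 - Δλ/λ_C

Given:
- Δλ = 4.0519 pm
- λ_C = h/(m_e·c) ≈ 2.42631024 pm

cos θ = 1 - 4.0519/2.42631024
cos θ = 1 - 1.669984
cos θ = -0.669984

θ = arccos(-0.669984)
θ = 132.07°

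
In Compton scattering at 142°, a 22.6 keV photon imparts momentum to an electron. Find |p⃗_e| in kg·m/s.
2.2005e-23 kg·m/s

The electron is initially at rest, so by conservation of momentum:
p⃗_e = p⃗₀ − p⃗'  (incident photon momentum minus scattered photon momentum)

Photon momentum magnitudes (p = h/λ = E/c):
λ₀ = hc/E₀ = 54.8603 pm → p₀ = h/λ₀ = 1.2078e-23 kg·m/s
Δλ = λ_C(1 − cos 142°) = 4.3383 pm
λ' = 59.1985 pm → p' = h/λ' = 1.1193e-23 kg·m/s

The scattered photon makes angle θ = 142° with the incident direction, so by the law of cosines:
|p⃗_e|² = p₀² + p'² − 2p₀p'cos θ
|p⃗_e|² = (1.2078e-23)² + (1.1193e-23)² − 2·1.2078e-23·1.1193e-23·cos(142°)
|p⃗_e| = 2.2005e-23 kg·m/s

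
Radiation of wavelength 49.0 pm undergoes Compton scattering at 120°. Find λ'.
52.6395 pm

Using the Compton formula: λ' = λ + λ_C(1 − cos θ)

For θ = 120°, cos θ = -1/2 (exact) = -0.5000, so:
1 − cos 120° = 1 − (-1/2) = 1.5000

Δλ = λ_C × 1.5000 = 2.4263 × 1.5000 = 3.6395 pm

λ' = 49.0 + 3.6395 = 52.6395 pm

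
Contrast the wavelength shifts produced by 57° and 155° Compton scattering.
155° produces the larger shift by a factor of 4.186

Calculate both shifts using Δλ = λ_C(1 - cos θ):

For θ₁ = 57°:
Δλ₁ = 2.4263 × (1 - cos(57°))
Δλ₁ = 2.4263 × 0.4554
Δλ₁ = 1.1048 pm

For θ₂ = 155°:
Δλ₂ = 2.4263 × (1 - cos(155°))
Δλ₂ = 2.4263 × 1.9063
Δλ₂ = 4.6253 pm

The 155° angle produces the larger shift.
Ratio: 4.6253/1.1048 = 4.186

(Intermediate values are shown rounded; full precision is carried through to the final answer.)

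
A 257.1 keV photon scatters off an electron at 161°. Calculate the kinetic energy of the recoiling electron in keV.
127.1762 keV

By energy conservation: K_e = E_initial - E_final

First find the scattered photon energy:
Initial wavelength: λ = hc/E = 4.8224 pm
Compton shift: Δλ = λ_C(1 - cos(161°)) = 4.7204 pm
Final wavelength: λ' = 4.8224 + 4.7204 = 9.5428 pm
Final photon energy: E' = hc/λ' = 129.9238 keV

Electron kinetic energy:
K_e = E - E' = 257.1000 - 129.9238 = 127.1762 keV

(Intermediate values are shown rounded; full precision is carried through to the final answer.)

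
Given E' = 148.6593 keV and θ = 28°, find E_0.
153.9000 keV

Convert final energy to wavelength (hc ≈ 1239.842 keV·pm):
λ' = hc/E' = 1239.842 / 148.6593 = 8.3402 pm

Calculate the Compton shift:
Δλ = λ_C(1 - cos(28°))
Δλ = 2.4263 × (1 - cos(28°))
Δλ = 0.2840 pm

Initial wavelength:
λ = λ' - Δλ = 8.3402 - 0.2840 = 8.0562 pm

Initial energy:
E = hc/λ = 1239.842 / 8.0562 = 153.9000 keV

(Intermediate values are shown rounded; full precision is carried through to the final answer.)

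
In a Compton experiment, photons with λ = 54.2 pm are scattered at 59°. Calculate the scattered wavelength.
55.3767 pm

Using the Compton scattering formula:
λ' = λ + Δλ = λ + λ_C(1 - cos θ)

Given:
- Initial wavelength λ = 54.2 pm
- Scattering angle θ = 59°
- Compton wavelength λ_C ≈ 2.4263 pm

Calculate the shift:
Δλ = 2.4263 × (1 - cos(59°))
Δλ = 2.4263 × 0.4850
Δλ = 1.1767 pm

Final wavelength:
λ' = 54.2 + 1.1767 = 55.3767 pm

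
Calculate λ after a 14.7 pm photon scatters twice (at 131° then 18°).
18.8369 pm

Apply Compton shift twice:

First scattering at θ₁ = 131°:
Δλ₁ = λ_C(1 - cos(131°))
Δλ₁ = 2.4263 × 1.6561
Δλ₁ = 4.0181 pm

After first scattering:
λ₁ = 14.7 + 4.0181 = 18.7181 pm

Second scattering at θ₂ = 18°:
Δλ₂ = λ_C(1 - cos(18°))
Δλ₂ = 2.4263 × 0.0489
Δλ₂ = 0.1188 pm

Final wavelength:
λ₂ = 18.7181 + 0.1188 = 18.8369 pm

Total shift: Δλ_total = 4.0181 + 0.1188 = 4.1369 pm

(Intermediate values are shown rounded; full precision is carried through to the final answer.)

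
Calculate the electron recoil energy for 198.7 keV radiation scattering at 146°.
82.5836 keV

By energy conservation: K_e = E_initial - E_final

First find the scattered photon energy:
Initial wavelength: λ = hc/E = 6.2398 pm
Compton shift: Δλ = λ_C(1 - cos(146°)) = 4.4378 pm
Final wavelength: λ' = 6.2398 + 4.4378 = 10.6776 pm
Final photon energy: E' = hc/λ' = 116.1164 keV

Electron kinetic energy:
K_e = E - E' = 198.7000 - 116.1164 = 82.5836 keV

(Intermediate values are shown rounded; full precision is carried through to the final answer.)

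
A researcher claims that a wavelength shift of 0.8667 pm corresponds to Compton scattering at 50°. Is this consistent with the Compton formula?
Yes, consistent

Calculate the expected shift for θ = 50°:

Δλ_expected = λ_C(1 - cos(50°))
Δλ_expected = 2.4263 × (1 - cos(50°))
Δλ_expected = 2.4263 × 0.3572
Δλ_expected = 0.8667 pm

Given shift: 0.8667 pm
Expected shift: 0.8667 pm
Difference: 0.0000 pm

The values match. This is consistent with Compton scattering at the stated angle.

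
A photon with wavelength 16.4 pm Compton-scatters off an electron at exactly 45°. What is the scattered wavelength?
17.1106 pm

Using the Compton formula: λ' = λ + λ_C(1 − cos θ)

For θ = 45°, cos θ = √2/2 (exact) ≈ 0.7071, so:
1 − cos 45° = 1 − (√2/2) ≈ 0.2929

Δλ = λ_C × 0.2929 = 2.4263 × 0.2929 = 0.7106 pm

λ' = 16.4 + 0.7106 = 17.1106 pm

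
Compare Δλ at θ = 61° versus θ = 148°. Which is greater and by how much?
148° produces the larger shift by a factor of 3.587

Calculate both shifts using Δλ = λ_C(1 - cos θ):

For θ₁ = 61°:
Δλ₁ = 2.4263 × (1 - cos(61°))
Δλ₁ = 2.4263 × 0.5152
Δλ₁ = 1.2500 pm

For θ₂ = 148°:
Δλ₂ = 2.4263 × (1 - cos(148°))
Δλ₂ = 2.4263 × 1.8480
Δλ₂ = 4.4839 pm

The 148° angle produces the larger shift.
Ratio: 4.4839/1.2500 = 3.587

(Intermediate values are shown rounded; full precision is carried through to the final answer.)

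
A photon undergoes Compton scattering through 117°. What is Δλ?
3.5278 pm

Using the Compton scattering formula:
Δλ = λ_C(1 - cos θ)

where λ_C = h/(m_e·c) ≈ 2.4263 pm is the Compton wavelength of an electron.

For θ = 117°:
cos(117°) = -0.4540
1 - cos(117°) = 1.4540

Δλ = 2.4263 × 1.4540
Δλ = 3.5278 pm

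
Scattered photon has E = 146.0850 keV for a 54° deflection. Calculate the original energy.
165.6000 keV

Convert final energy to wavelength (hc ≈ 1239.842 keV·pm):
λ' = hc/E' = 1239.842 / 146.0850 = 8.4871 pm

Calculate the Compton shift:
Δλ = λ_C(1 - cos(54°))
Δλ = 2.4263 × (1 - cos(54°))
Δλ = 1.0002 pm

Initial wavelength:
λ = λ' - Δλ = 8.4871 - 1.0002 = 7.4870 pm

Initial energy:
E = hc/λ = 1239.842 / 7.4870 = 165.6000 keV

(Intermediate values are shown rounded; full precision is carried through to the final answer.)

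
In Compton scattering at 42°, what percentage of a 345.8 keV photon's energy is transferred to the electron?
0.1481 (or 14.81%)

Calculate initial and final photon energies:

Initial: E₀ = 345.8 keV → λ₀ = 3.5854 pm
Compton shift: Δλ = 0.6232 pm
Final wavelength: λ' = 4.2086 pm
Final energy: E' = 294.5944 keV

Fractional energy loss:
(E₀ - E')/E₀ = (345.8000 - 294.5944)/345.8000
= 51.2056/345.8000
= 0.1481
= 14.81%

(Intermediate values are shown rounded; full precision is carried through to the final answer.)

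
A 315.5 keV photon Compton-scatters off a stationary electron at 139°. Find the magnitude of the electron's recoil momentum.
2.3575e-22 kg·m/s

The electron is initially at rest, so by conservation of momentum:
p⃗_e = p⃗₀ − p⃗'  (incident photon momentum minus scattered photon momentum)

Photon momentum magnitudes (p = h/λ = E/c):
λ₀ = hc/E₀ = 3.9298 pm → p₀ = h/λ₀ = 1.6861e-22 kg·m/s
Δλ = λ_C(1 − cos 139°) = 4.2575 pm
λ' = 8.1872 pm → p' = h/λ' = 8.0932e-23 kg·m/s

The scattered photon makes angle θ = 139° with the incident direction, so by the law of cosines:
|p⃗_e|² = p₀² + p'² − 2p₀p'cos θ
|p⃗_e|² = (1.6861e-22)² + (8.0932e-23)² − 2·1.6861e-22·8.0932e-23·cos(139°)
|p⃗_e| = 2.3575e-22 kg·m/s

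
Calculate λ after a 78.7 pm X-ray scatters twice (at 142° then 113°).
86.4126 pm

Apply Compton shift twice:

First scattering at θ₁ = 142°:
Δλ₁ = λ_C(1 - cos(142°))
Δλ₁ = 2.4263 × 1.7880
Δλ₁ = 4.3383 pm

After first scattering:
λ₁ = 78.7 + 4.3383 = 83.0383 pm

Second scattering at θ₂ = 113°:
Δλ₂ = λ_C(1 - cos(113°))
Δλ₂ = 2.4263 × 1.3907
Δλ₂ = 3.3743 pm

Final wavelength:
λ₂ = 83.0383 + 3.3743 = 86.4126 pm

Total shift: Δλ_total = 4.3383 + 3.3743 = 7.7126 pm

(Intermediate values are shown rounded; full precision is carried through to the final answer.)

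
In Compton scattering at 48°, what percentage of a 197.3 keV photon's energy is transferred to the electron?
0.1133 (or 11.33%)

Calculate initial and final photon energies:

Initial: E₀ = 197.3 keV → λ₀ = 6.2840 pm
Compton shift: Δλ = 0.8028 pm
Final wavelength: λ' = 7.0868 pm
Final energy: E' = 174.9500 keV

Fractional energy loss:
(E₀ - E')/E₀ = (197.3000 - 174.9500)/197.3000
= 22.3500/197.3000
= 0.1133
= 11.33%

(Intermediate values are shown rounded; full precision is carried through to the final answer.)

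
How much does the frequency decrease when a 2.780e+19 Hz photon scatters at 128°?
7.411e+18 Hz (decrease)

Convert frequency to wavelength (c = 299792458 m/s):
λ₀ = c/f₀ = 299792458/2.780e+19 = 1.0783901e-11 m = 10.7839 pm

Calculate Compton shift:
Δλ = λ_C(1 - cos(128°)) = 3.9201 pm

Final wavelength:
λ' = λ₀ + Δλ = 10.7839 + 3.9201 = 14.7040 pm

Final frequency:
f' = c/λ' = 299792458/1.4703997e-11 = 2.0388501e+19 Hz

Frequency shift (decrease):
Δf = f₀ - f' = 2.780e+19 - 2.0388501e+19 = 7.411e+18 Hz

(Intermediate values are shown rounded; full precision is carried through to the final answer.)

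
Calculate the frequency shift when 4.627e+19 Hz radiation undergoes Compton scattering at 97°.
1.369e+19 Hz (decrease)

Convert frequency to wavelength (c = 299792458 m/s):
λ₀ = c/f₀ = 299792458/4.627e+19 = 6.4791973e-12 m = 6.4792 pm

Calculate Compton shift:
Δλ = λ_C(1 - cos(97°)) = 2.7220 pm

Final wavelength:
λ' = λ₀ + Δλ = 6.4792 + 2.7220 = 9.2012 pm

Final frequency:
f' = c/λ' = 299792458/9.2012003e-12 = 3.2581886e+19 Hz

Frequency shift (decrease):
Δf = f₀ - f' = 4.627e+19 - 3.2581886e+19 = 1.369e+19 Hz

(Intermediate values are shown rounded; full precision is carried through to the final answer.)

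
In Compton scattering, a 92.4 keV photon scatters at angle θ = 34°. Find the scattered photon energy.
89.6292 keV

First convert energy to wavelength:
λ = hc/E, with hc ≈ 1239.842 keV·pm (i.e. 1239.842 eV·nm)

For E = 92.4 keV = 92400 eV:
λ = 1239.842 keV·pm / 92.4 keV
λ = 13.4182 pm

Calculate the Compton shift:
Δλ = λ_C(1 - cos(34°)) = 2.4263 × 0.1710
Δλ = 0.4148 pm

Final wavelength:
λ' = 13.4182 + 0.4148 = 13.8330 pm

Final energy:
E' = hc/λ' = 1239.842 / 13.8330 = 89.6292 keV

(Intermediate values are shown rounded; full precision is carried through to the final answer.)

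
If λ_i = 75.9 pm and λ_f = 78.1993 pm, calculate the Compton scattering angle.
87.00°

First find the wavelength shift:
Δλ = λ' - λ = 78.1993 - 75.9 = 2.2993 pm

Using Δλ = λ_C(1 - cos θ), with λ_C = h/(m_e·c) ≈ 2.42631024 pm:
cos θ = 1 - Δλ/λ_C
cos θ = 1 - 2.2993/2.42631024
cos θ = 0.052347

θ = arccos(0.052347)
θ = 87.00°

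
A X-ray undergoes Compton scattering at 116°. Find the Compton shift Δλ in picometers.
3.4899 pm

Using the Compton scattering formula:
Δλ = λ_C(1 - cos θ)

where λ_C = h/(m_e·c) ≈ 2.4263 pm is the Compton wavelength of an electron.

For θ = 116°:
cos(116°) = -0.4384
1 - cos(116°) = 1.4384

Δλ = 2.4263 × 1.4384
Δλ = 3.4899 pm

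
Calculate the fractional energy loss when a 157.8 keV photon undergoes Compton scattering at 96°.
0.2543 (or 25.43%)

Calculate initial and final photon energies:

Initial: E₀ = 157.8 keV → λ₀ = 7.8570 pm
Compton shift: Δλ = 2.6799 pm
Final wavelength: λ' = 10.5370 pm
Final energy: E' = 117.6658 keV

Fractional energy loss:
(E₀ - E')/E₀ = (157.8000 - 117.6658)/157.8000
= 40.1342/157.8000
= 0.2543
= 25.43%

(Intermediate values are shown rounded; full precision is carried through to the final answer.)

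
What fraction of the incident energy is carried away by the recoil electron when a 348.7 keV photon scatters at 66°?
0.2882 (or 28.82%)

Calculate initial and final photon energies:

Initial: E₀ = 348.7 keV → λ₀ = 3.5556 pm
Compton shift: Δλ = 1.4394 pm
Final wavelength: λ' = 4.9951 pm
Final energy: E' = 248.2140 keV

Fractional energy loss:
(E₀ - E')/E₀ = (348.7000 - 248.2140)/348.7000
= 100.4860/348.7000
= 0.2882
= 28.82%

(Intermediate values are shown rounded; full precision is carried through to the final answer.)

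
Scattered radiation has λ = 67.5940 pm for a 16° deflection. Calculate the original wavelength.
67.5000 pm

From λ' = λ + Δλ, we have λ = λ' - Δλ

First calculate the Compton shift:
Δλ = λ_C(1 - cos θ)
Δλ = 2.4263 × (1 - cos(16°))
Δλ = 2.4263 × 0.0387
Δλ = 0.0940 pm

Initial wavelength:
λ = λ' - Δλ
λ = 67.5940 - 0.0940
λ = 67.5000 pm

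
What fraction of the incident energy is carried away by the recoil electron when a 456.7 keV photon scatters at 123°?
0.5799 (or 57.99%)

Calculate initial and final photon energies:

Initial: E₀ = 456.7 keV → λ₀ = 2.7148 pm
Compton shift: Δλ = 3.7478 pm
Final wavelength: λ' = 6.4626 pm
Final energy: E' = 191.8500 keV

Fractional energy loss:
(E₀ - E')/E₀ = (456.7000 - 191.8500)/456.7000
= 264.8500/456.7000
= 0.5799
= 57.99%

(Intermediate values are shown rounded; full precision is carried through to the final answer.)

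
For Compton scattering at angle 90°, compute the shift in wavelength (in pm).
2.4263 pm

Using the Compton scattering formula:
Δλ = λ_C(1 - cos θ)

where λ_C = h/(m_e·c) ≈ 2.4263 pm is the Compton wavelength of an electron.

For θ = 90°:
cos(90°) = 0.0000
1 - cos(90°) = 1.0000

Δλ = 2.4263 × 1.0000
Δλ = 2.4263 pm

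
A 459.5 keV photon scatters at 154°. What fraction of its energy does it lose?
0.6306 (or 63.06%)

Calculate initial and final photon energies:

Initial: E₀ = 459.5 keV → λ₀ = 2.6982 pm
Compton shift: Δλ = 4.6071 pm
Final wavelength: λ' = 7.3053 pm
Final energy: E' = 169.7180 keV

Fractional energy loss:
(E₀ - E')/E₀ = (459.5000 - 169.7180)/459.5000
= 289.7820/459.5000
= 0.6306
= 63.06%

(Intermediate values are shown rounded; full precision is carried through to the final answer.)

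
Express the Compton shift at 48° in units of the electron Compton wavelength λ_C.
0.3309 λ_C

The Compton shift formula is:
Δλ = λ_C(1 - cos θ)

Dividing both sides by λ_C:
Δλ/λ_C = 1 - cos θ

For θ = 48°:
Δλ/λ_C = 1 - cos(48°)
Δλ/λ_C = 1 - 0.6691
Δλ/λ_C = 0.3309

This means the shift is 0.3309 × λ_C = 0.8028 pm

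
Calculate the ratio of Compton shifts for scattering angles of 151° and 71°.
151° produces the larger shift by a factor of 2.780

Calculate both shifts using Δλ = λ_C(1 - cos θ):

For θ₁ = 71°:
Δλ₁ = 2.4263 × (1 - cos(71°))
Δλ₁ = 2.4263 × 0.6744
Δλ₁ = 1.6364 pm

For θ₂ = 151°:
Δλ₂ = 2.4263 × (1 - cos(151°))
Δλ₂ = 2.4263 × 1.8746
Δλ₂ = 4.5484 pm

The 151° angle produces the larger shift.
Ratio: 4.5484/1.6364 = 2.780

(Intermediate values are shown rounded; full precision is carried through to the final answer.)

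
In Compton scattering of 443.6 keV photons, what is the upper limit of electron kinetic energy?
281.4778 keV

Maximum energy transfer occurs at θ = 180° (backscattering).

Initial photon: E₀ = 443.6 keV → λ₀ = 2.7950 pm

Maximum Compton shift (at 180°):
Δλ_max = 2λ_C = 2 × 2.4263 = 4.8526 pm

Final wavelength:
λ' = 2.7950 + 4.8526 = 7.6476 pm

Minimum photon energy (maximum energy to electron):
E'_min = hc/λ' = 162.1222 keV

Maximum electron kinetic energy:
K_max = E₀ - E'_min = 443.6000 - 162.1222 = 281.4778 keV

(Intermediate values are shown rounded; full precision is carried through to the final answer.)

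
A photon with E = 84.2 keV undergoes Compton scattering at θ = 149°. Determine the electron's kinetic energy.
19.7291 keV

By energy conservation: K_e = E_initial - E_final

First find the scattered photon energy:
Initial wavelength: λ = hc/E = 14.7250 pm
Compton shift: Δλ = λ_C(1 - cos(149°)) = 4.5061 pm
Final wavelength: λ' = 14.7250 + 4.5061 = 19.2310 pm
Final photon energy: E' = hc/λ' = 64.4709 keV

Electron kinetic energy:
K_e = E - E' = 84.2000 - 64.4709 = 19.7291 keV

(Intermediate values are shown rounded; full precision is carried through to the final answer.)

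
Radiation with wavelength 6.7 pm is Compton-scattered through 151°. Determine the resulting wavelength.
11.2484 pm

Using the Compton scattering formula:
λ' = λ + Δλ = λ + λ_C(1 - cos θ)

Given:
- Initial wavelength λ = 6.7 pm
- Scattering angle θ = 151°
- Compton wavelength λ_C ≈ 2.4263 pm

Calculate the shift:
Δλ = 2.4263 × (1 - cos(151°))
Δλ = 2.4263 × 1.8746
Δλ = 4.5484 pm

Final wavelength:
λ' = 6.7 + 4.5484 = 11.2484 pm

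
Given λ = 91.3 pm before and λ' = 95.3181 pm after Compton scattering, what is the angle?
131.00°

First find the wavelength shift:
Δλ = λ' - λ = 95.3181 - 91.3 = 4.0181 pm

Using Δλ = λ_C(1 - cos θ), with λ_C = h/(m_e·c) ≈ 2.42631024 pm:
cos θ = 1 - Δλ/λ_C
cos θ = 1 - 4.0181/2.42631024
cos θ = -0.656054

θ = arccos(-0.656054)
θ = 131.00°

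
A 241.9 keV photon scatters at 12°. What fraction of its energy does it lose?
0.0102 (or 1.02%)

Calculate initial and final photon energies:

Initial: E₀ = 241.9 keV → λ₀ = 5.1254 pm
Compton shift: Δλ = 0.0530 pm
Final wavelength: λ' = 5.1785 pm
Final energy: E' = 239.4233 keV

Fractional energy loss:
(E₀ - E')/E₀ = (241.9000 - 239.4233)/241.9000
= 2.4767/241.9000
= 0.0102
= 1.02%

(Intermediate values are shown rounded; full precision is carried through to the final answer.)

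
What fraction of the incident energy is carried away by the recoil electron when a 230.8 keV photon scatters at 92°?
0.3185 (or 31.85%)

Calculate initial and final photon energies:

Initial: E₀ = 230.8 keV → λ₀ = 5.3719 pm
Compton shift: Δλ = 2.5110 pm
Final wavelength: λ' = 7.8829 pm
Final energy: E' = 157.2821 keV

Fractional energy loss:
(E₀ - E')/E₀ = (230.8000 - 157.2821)/230.8000
= 73.5179/230.8000
= 0.3185
= 31.85%

(Intermediate values are shown rounded; full precision is carried through to the final answer.)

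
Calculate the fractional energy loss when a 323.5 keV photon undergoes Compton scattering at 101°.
0.4298 (or 42.98%)

Calculate initial and final photon energies:

Initial: E₀ = 323.5 keV → λ₀ = 3.8326 pm
Compton shift: Δλ = 2.8893 pm
Final wavelength: λ' = 6.7219 pm
Final energy: E' = 184.4493 keV

Fractional energy loss:
(E₀ - E')/E₀ = (323.5000 - 184.4493)/323.5000
= 139.0507/323.5000
= 0.4298
= 42.98%

(Intermediate values are shown rounded; full precision is carried through to the final answer.)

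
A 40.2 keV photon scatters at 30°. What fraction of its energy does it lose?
0.0104 (or 1.04%)

Calculate initial and final photon energies:

Initial: E₀ = 40.2 keV → λ₀ = 30.8418 pm
Compton shift: Δλ = 0.3251 pm
Final wavelength: λ' = 31.1669 pm
Final energy: E' = 39.7807 keV

Fractional energy loss:
(E₀ - E')/E₀ = (40.2000 - 39.7807)/40.2000
= 0.4193/40.2000
= 0.0104
= 1.04%

(Intermediate values are shown rounded; full precision is carried through to the final answer.)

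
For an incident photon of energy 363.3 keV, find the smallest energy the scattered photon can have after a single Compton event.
150.0049 keV (at θ = 180°)

The scattered photon has minimum energy when its wavelength is maximum, i.e., when the Compton shift Δλ = λ_C(1 − cos θ) is maximum. This occurs at θ = 180° (backscattering), giving Δλ_max = 2λ_C = 4.8526 pm.

Initial wavelength: λ₀ = hc/E₀ = 3.4127 pm
Maximum final wavelength: λ'_max = λ₀ + 2λ_C = 3.4127 + 4.8526 = 8.2653 pm
Minimum final energy: E'_min = hc/λ'_max = 150.0049 keV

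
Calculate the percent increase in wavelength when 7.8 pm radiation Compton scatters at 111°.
42.2541%

Calculate the Compton shift:
Δλ = λ_C(1 - cos(111°))
Δλ = 2.4263 × (1 - cos(111°))
Δλ = 2.4263 × 1.3584
Δλ = 3.2958 pm

Percentage change:
(Δλ/λ₀) × 100 = (3.2958/7.8) × 100
= 42.2541%

(Intermediate values are shown rounded; full precision is carried through to the final answer.)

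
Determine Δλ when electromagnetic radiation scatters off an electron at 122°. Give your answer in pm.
3.7121 pm

Using the Compton scattering formula:
Δλ = λ_C(1 - cos θ)

where λ_C = h/(m_e·c) ≈ 2.4263 pm is the Compton wavelength of an electron.

For θ = 122°:
cos(122°) = -0.5299
1 - cos(122°) = 1.5299

Δλ = 2.4263 × 1.5299
Δλ = 3.7121 pm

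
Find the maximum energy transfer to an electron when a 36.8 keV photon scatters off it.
4.6331 keV

Maximum energy transfer occurs at θ = 180° (backscattering).

Initial photon: E₀ = 36.8 keV → λ₀ = 33.6914 pm

Maximum Compton shift (at 180°):
Δλ_max = 2λ_C = 2 × 2.4263 = 4.8526 pm

Final wavelength:
λ' = 33.6914 + 4.8526 = 38.5440 pm

Minimum photon energy (maximum energy to electron):
E'_min = hc/λ' = 32.1669 keV

Maximum electron kinetic energy:
K_max = E₀ - E'_min = 36.8000 - 32.1669 = 4.6331 keV

(Intermediate values are shown rounded; full precision is carried through to the final answer.)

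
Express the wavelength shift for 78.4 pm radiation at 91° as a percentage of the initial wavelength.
3.1488%

Calculate the Compton shift:
Δλ = λ_C(1 - cos(91°))
Δλ = 2.4263 × (1 - cos(91°))
Δλ = 2.4263 × 1.0175
Δλ = 2.4687 pm

Percentage change:
(Δλ/λ₀) × 100 = (2.4687/78.4) × 100
= 3.1488%

(Intermediate values are shown rounded; full precision is carried through to the final answer.)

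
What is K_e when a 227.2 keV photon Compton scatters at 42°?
23.2874 keV

By energy conservation: K_e = E_initial - E_final

First find the scattered photon energy:
Initial wavelength: λ = hc/E = 5.4571 pm
Compton shift: Δλ = λ_C(1 - cos(42°)) = 0.6232 pm
Final wavelength: λ' = 5.4571 + 0.6232 = 6.0803 pm
Final photon energy: E' = hc/λ' = 203.9126 keV

Electron kinetic energy:
K_e = E - E' = 227.2000 - 203.9126 = 23.2874 keV

(Intermediate values are shown rounded; full precision is carried through to the final answer.)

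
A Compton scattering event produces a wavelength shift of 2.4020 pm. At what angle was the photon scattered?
89.43°

From the Compton formula Δλ = λ_C(1 - cos θ), we can solve for θ:

cos θ = 1 - Δλ/λ_C

Given:
- Δλ = 2.4020 pm
- λ_C = h/(m_e·c) ≈ 2.42631024 pm

cos θ = 1 - 2.4020/2.42631024
cos θ = 1 - 0.989981
cos θ = 0.010019

θ = arccos(0.010019)
θ = 89.43°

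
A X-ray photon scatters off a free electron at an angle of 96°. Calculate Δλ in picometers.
2.6799 pm

Using the Compton scattering formula:
Δλ = λ_C(1 - cos θ)

where λ_C = h/(m_e·c) ≈ 2.4263 pm is the Compton wavelength of an electron.

For θ = 96°:
cos(96°) = -0.1045
1 - cos(96°) = 1.1045

Δλ = 2.4263 × 1.1045
Δλ = 2.6799 pm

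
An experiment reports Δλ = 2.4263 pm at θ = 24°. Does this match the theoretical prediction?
No, inconsistent

Calculate the expected shift for θ = 24°:

Δλ_expected = λ_C(1 - cos(24°))
Δλ_expected = 2.4263 × (1 - cos(24°))
Δλ_expected = 2.4263 × 0.0865
Δλ_expected = 0.2098 pm

Given shift: 2.4263 pm
Expected shift: 0.2098 pm
Difference: 2.2165 pm

The values do not match. The given shift corresponds to θ ≈ 90.0°, not 24°.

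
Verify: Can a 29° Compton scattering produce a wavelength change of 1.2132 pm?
No, inconsistent

Calculate the expected shift for θ = 29°:

Δλ_expected = λ_C(1 - cos(29°))
Δλ_expected = 2.4263 × (1 - cos(29°))
Δλ_expected = 2.4263 × 0.1254
Δλ_expected = 0.3042 pm

Given shift: 1.2132 pm
Expected shift: 0.3042 pm
Difference: 0.9089 pm

The values do not match. The given shift corresponds to θ ≈ 60.0°, not 29°.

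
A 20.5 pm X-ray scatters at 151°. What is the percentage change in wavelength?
22.1874%

Calculate the Compton shift:
Δλ = λ_C(1 - cos(151°))
Δλ = 2.4263 × (1 - cos(151°))
Δλ = 2.4263 × 1.8746
Δλ = 4.5484 pm

Percentage change:
(Δλ/λ₀) × 100 = (4.5484/20.5) × 100
= 22.1874%

(Intermediate values are shown rounded; full precision is carried through to the final answer.)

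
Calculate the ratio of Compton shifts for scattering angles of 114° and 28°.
114° produces the larger shift by a factor of 12.018

Calculate both shifts using Δλ = λ_C(1 - cos θ):

For θ₁ = 28°:
Δλ₁ = 2.4263 × (1 - cos(28°))
Δλ₁ = 2.4263 × 0.1171
Δλ₁ = 0.2840 pm

For θ₂ = 114°:
Δλ₂ = 2.4263 × (1 - cos(114°))
Δλ₂ = 2.4263 × 1.4067
Δλ₂ = 3.4132 pm

The 114° angle produces the larger shift.
Ratio: 3.4132/0.2840 = 12.018

(Intermediate values are shown rounded; full precision is carried through to the final answer.)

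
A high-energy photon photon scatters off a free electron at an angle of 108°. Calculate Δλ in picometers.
3.1761 pm

Using the Compton scattering formula:
Δλ = λ_C(1 - cos θ)

where λ_C = h/(m_e·c) ≈ 2.4263 pm is the Compton wavelength of an electron.

For θ = 108°:
cos(108°) = -0.3090
1 - cos(108°) = 1.3090

Δλ = 2.4263 × 1.3090
Δλ = 3.1761 pm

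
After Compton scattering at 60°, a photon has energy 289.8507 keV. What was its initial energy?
404.6001 keV

Convert final energy to wavelength (hc ≈ 1239.842 keV·pm):
λ' = hc/E' = 1239.842 / 289.8507 = 4.2775 pm

Calculate the Compton shift:
Δλ = λ_C(1 - cos(60°))
Δλ = 2.4263 × (1 - cos(60°))
Δλ = 1.2132 pm

Initial wavelength:
λ = λ' - Δλ = 4.2775 - 1.2132 = 3.0644 pm

Initial energy:
E = hc/λ = 1239.842 / 3.0644 = 404.6001 keV

(Intermediate values are shown rounded; full precision is carried through to the final answer.)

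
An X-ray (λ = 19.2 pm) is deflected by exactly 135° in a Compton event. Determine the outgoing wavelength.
23.3420 pm

Using the Compton formula: λ' = λ + λ_C(1 − cos θ)

For θ = 135°, cos θ = -√2/2 (exact) ≈ -0.7071, so:
1 − cos 135° = 1 − (-√2/2) ≈ 1.7071

Δλ = λ_C × 1.7071 = 2.4263 × 1.7071 = 4.1420 pm

λ' = 19.2 + 4.1420 = 23.3420 pm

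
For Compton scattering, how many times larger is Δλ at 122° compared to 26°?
122° produces the larger shift by a factor of 15.117

Calculate both shifts using Δλ = λ_C(1 - cos θ):

For θ₁ = 26°:
Δλ₁ = 2.4263 × (1 - cos(26°))
Δλ₁ = 2.4263 × 0.1012
Δλ₁ = 0.2456 pm

For θ₂ = 122°:
Δλ₂ = 2.4263 × (1 - cos(122°))
Δλ₂ = 2.4263 × 1.5299
Δλ₂ = 3.7121 pm

The 122° angle produces the larger shift.
Ratio: 3.7121/0.2456 = 15.117

(Intermediate values are shown rounded; full precision is carried through to the final answer.)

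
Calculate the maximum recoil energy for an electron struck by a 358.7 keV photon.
209.4852 keV

Maximum energy transfer occurs at θ = 180° (backscattering).

Initial photon: E₀ = 358.7 keV → λ₀ = 3.4565 pm

Maximum Compton shift (at 180°):
Δλ_max = 2λ_C = 2 × 2.4263 = 4.8526 pm

Final wavelength:
λ' = 3.4565 + 4.8526 = 8.3091 pm

Minimum photon energy (maximum energy to electron):
E'_min = hc/λ' = 149.2148 keV

Maximum electron kinetic energy:
K_max = E₀ - E'_min = 358.7000 - 149.2148 = 209.4852 keV

(Intermediate values are shown rounded; full precision is carried through to the final answer.)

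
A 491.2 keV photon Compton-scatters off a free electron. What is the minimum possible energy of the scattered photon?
168.0748 keV (at θ = 180°)

The scattered photon has minimum energy when its wavelength is maximum, i.e., when the Compton shift Δλ = λ_C(1 − cos θ) is maximum. This occurs at θ = 180° (backscattering), giving Δλ_max = 2λ_C = 4.8526 pm.

Initial wavelength: λ₀ = hc/E₀ = 2.5241 pm
Maximum final wavelength: λ'_max = λ₀ + 2λ_C = 2.5241 + 4.8526 = 7.3767 pm
Minimum final energy: E'_min = hc/λ'_max = 168.0748 keV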